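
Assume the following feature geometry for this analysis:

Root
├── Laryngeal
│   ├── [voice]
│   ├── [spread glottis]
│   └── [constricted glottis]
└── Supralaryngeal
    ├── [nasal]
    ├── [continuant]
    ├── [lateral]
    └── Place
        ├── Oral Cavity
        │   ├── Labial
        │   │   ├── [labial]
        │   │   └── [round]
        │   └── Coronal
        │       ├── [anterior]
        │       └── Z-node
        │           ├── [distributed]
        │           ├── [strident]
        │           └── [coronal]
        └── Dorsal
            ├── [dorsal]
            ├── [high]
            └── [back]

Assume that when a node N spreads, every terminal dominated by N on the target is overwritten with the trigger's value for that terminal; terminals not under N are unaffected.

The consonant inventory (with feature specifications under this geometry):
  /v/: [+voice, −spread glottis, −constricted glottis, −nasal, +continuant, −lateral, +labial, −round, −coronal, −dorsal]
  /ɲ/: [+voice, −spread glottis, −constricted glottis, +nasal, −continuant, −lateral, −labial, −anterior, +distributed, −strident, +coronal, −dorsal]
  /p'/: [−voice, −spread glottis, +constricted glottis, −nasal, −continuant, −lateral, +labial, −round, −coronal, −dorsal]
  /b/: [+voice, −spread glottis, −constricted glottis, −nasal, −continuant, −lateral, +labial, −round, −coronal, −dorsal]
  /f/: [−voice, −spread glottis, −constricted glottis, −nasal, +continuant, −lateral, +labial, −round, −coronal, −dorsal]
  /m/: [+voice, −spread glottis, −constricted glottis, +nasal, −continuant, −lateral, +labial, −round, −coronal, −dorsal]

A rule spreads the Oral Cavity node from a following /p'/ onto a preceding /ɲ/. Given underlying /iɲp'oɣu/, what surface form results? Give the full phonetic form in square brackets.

Terminals under Oral Cavity in this geometry: [labial], [round], [anterior], [distributed], [strident], [coronal].
The target acquires /p'/'s values for everything under Oral Cavity — [+labial], [−round], [−coronal] — while keeping its own [voice], [spread glottis], [constricted glottis], ….
The resulting bundle matches /m/ in the inventory; substituting it for /ɲ/ gives [imp'oɣu].

[imp'oɣu]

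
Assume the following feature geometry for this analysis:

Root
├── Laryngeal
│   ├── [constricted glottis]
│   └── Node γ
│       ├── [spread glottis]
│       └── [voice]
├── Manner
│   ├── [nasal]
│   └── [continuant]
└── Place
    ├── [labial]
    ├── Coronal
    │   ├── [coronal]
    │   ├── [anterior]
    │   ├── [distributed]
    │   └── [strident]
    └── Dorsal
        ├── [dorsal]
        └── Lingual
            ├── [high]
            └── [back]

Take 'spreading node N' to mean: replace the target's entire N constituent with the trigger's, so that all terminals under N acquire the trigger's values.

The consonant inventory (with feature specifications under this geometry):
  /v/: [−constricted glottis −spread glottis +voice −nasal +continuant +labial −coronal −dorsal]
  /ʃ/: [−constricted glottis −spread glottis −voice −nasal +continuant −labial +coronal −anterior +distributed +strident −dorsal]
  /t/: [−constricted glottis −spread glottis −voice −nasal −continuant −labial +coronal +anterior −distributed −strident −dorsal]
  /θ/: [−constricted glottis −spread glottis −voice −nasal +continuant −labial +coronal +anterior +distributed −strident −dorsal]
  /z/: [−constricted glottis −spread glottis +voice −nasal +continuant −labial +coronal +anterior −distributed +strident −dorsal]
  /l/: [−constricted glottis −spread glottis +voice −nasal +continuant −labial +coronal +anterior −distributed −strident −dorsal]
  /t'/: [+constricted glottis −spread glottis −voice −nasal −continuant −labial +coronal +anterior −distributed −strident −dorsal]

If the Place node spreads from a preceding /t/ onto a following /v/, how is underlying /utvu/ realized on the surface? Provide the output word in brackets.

Place immediately or transitively dominates [labial], [coronal], [anterior], [distributed], [strident], [dorsal], [high], [back].
Spreading Place from /t/ onto /v/ replaces those values with /t/'s: [−labial], [+coronal], [+anterior], [−distributed], [−strident], [−dorsal]. Features outside Place ([constricted glottis], [spread glottis], [voice], …) stay as in /v/.
Among the inventory, only /l/ has exactly this specification, giving the surface form [utlu].

[utlu]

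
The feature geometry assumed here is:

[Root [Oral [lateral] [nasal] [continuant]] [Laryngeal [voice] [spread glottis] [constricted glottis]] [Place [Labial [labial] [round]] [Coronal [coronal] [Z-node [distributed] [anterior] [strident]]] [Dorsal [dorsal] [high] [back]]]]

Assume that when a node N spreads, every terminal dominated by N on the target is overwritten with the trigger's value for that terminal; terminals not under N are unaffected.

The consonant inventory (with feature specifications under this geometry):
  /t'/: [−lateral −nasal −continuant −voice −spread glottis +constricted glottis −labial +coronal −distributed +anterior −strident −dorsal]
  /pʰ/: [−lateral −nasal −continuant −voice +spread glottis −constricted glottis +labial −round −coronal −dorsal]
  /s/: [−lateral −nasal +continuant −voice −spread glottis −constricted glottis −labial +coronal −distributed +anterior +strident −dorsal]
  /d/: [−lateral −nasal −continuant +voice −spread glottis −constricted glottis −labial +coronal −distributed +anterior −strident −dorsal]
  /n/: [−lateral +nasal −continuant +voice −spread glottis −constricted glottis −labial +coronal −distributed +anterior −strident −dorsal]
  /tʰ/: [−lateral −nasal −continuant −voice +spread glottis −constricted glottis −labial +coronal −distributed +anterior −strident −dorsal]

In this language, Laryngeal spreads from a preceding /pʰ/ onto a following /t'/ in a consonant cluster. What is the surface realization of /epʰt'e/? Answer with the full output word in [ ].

Terminals under Laryngeal in this geometry: [voice], [spread glottis], [constricted glottis].
After delinking /t'/'s Laryngeal and linking /pʰ/'s, the affected terminals become [−voice], [+spread glottis], [−constricted glottis]; [lateral], [nasal], [continuant], … (outside Laryngeal) are retained from /t'/.
The resulting bundle matches /tʰ/ in the inventory; substituting it for /t'/ gives [epʰtʰe].

[epʰtʰe]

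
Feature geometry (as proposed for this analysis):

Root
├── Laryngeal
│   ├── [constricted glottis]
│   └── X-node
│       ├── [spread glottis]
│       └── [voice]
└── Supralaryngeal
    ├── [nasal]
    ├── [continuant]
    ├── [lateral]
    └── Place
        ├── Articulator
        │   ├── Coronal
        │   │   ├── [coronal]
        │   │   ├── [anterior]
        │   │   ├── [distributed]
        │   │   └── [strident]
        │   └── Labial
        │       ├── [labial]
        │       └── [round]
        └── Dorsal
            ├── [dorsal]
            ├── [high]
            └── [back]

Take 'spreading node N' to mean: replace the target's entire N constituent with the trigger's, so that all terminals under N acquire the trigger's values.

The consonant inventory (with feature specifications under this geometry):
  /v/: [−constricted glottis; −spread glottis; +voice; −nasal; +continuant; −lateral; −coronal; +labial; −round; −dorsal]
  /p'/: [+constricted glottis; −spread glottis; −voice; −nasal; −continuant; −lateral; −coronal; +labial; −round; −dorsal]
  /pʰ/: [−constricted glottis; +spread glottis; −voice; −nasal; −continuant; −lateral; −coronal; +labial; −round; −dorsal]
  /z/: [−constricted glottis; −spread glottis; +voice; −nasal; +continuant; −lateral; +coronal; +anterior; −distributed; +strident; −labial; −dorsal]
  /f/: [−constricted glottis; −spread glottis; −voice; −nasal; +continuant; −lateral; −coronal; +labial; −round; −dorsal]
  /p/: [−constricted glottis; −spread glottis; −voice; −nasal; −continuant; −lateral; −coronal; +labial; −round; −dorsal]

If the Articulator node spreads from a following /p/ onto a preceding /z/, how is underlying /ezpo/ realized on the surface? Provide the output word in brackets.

Terminals under Articulator in this geometry: [coronal], [anterior], [distributed], [strident], [labial], [round].
After delinking /z/'s Articulator and linking /p/'s, the affected terminals become [−coronal], [+labial], [−round]; [constricted glottis], [spread glottis], [voice], … (outside Articulator) are retained from /z/.
The resulting bundle matches /v/ in the inventory; substituting it for /z/ gives [evpo].

[evpo]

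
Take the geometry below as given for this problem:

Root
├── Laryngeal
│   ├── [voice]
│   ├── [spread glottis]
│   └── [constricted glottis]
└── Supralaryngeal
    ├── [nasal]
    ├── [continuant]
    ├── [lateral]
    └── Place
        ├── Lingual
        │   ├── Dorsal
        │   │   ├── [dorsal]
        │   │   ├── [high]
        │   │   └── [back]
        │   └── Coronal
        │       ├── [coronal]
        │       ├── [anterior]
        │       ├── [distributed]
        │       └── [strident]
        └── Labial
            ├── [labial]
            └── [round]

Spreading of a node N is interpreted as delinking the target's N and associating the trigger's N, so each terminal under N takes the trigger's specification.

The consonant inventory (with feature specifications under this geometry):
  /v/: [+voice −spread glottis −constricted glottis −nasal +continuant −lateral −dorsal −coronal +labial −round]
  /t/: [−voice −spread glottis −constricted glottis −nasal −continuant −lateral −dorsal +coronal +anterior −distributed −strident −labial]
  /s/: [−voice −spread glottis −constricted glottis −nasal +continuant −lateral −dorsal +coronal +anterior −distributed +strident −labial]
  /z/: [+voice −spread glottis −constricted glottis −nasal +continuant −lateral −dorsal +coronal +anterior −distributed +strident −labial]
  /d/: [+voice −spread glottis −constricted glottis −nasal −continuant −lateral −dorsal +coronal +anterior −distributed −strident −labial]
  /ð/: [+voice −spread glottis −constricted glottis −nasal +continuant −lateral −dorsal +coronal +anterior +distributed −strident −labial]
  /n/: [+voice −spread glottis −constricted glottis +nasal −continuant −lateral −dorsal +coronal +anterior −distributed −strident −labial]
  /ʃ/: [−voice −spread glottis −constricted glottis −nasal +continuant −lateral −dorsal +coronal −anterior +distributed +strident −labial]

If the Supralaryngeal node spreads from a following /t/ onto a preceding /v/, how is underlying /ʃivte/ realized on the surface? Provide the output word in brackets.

[ʃidte]

The Supralaryngeal node dominates the terminals [nasal], [continuant], [lateral], [dorsal], [high], [back], [coronal], [anterior], [distributed], [strident], [labial], [round].
Spreading Supralaryngeal from /t/ onto /v/ replaces those values with /t/'s: [−nasal], [−continuant], [−lateral], [−dorsal], [+coronal], [+anterior], [−distributed], [−strident], [−labial]. Features outside Supralaryngeal ([voice], [spread glottis], [constricted glottis]) stay as in /v/.
This feature bundle is that of [d], so /ʃivte/ surfaces as [ʃidte].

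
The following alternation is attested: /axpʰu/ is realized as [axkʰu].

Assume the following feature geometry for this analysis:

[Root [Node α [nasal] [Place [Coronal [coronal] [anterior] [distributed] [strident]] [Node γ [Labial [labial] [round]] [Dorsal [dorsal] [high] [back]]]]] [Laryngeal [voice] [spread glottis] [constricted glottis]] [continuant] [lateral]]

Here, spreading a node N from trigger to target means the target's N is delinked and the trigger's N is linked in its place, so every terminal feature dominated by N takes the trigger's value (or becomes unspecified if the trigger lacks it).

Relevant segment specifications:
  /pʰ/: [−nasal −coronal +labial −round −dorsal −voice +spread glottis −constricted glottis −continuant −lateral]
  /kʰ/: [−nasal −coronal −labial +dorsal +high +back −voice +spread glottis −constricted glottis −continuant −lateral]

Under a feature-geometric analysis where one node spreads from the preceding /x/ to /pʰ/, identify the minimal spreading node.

The alternation /pʰ/ → [kʰ] changes [labial], [round], [dorsal], [high], [back] and nothing else.
The smallest constituent containing every changed terminal is Node γ — each of its daughters lacks at least one of the affected features.
Delinking /pʰ/'s Node γ and associating /x/'s Node γ gives precisely the feature bundle of [kʰ].
Features on which the two segments disagree outside Node γ, such as [spread glottis], [continuant], are unchanged — nothing dominating them spread, and Node γ is the minimal sufficient constituent.

Node γ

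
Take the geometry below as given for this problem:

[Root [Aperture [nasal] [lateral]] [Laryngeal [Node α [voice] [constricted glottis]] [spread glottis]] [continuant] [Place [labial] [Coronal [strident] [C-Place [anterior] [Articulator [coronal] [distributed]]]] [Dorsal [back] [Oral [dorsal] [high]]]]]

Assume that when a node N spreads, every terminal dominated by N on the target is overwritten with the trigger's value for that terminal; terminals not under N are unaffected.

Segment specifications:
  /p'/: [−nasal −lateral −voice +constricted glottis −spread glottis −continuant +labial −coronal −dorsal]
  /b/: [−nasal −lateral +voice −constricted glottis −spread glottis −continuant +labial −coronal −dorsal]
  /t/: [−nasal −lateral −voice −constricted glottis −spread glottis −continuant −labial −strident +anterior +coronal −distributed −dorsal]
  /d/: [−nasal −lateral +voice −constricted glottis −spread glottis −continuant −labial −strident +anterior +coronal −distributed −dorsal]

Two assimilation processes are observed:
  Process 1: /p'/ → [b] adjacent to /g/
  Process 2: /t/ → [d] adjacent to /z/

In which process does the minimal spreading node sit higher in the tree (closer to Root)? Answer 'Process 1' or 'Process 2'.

Process 1

In Process 1, [voice], [constricted glottis] change, so the minimal spreading node is Node α at depth 2.
In Process 2, [voice] changes, so the minimal spreading node is [voice] at depth 3.
Depth 2 < depth 3; Process 1 involves the structurally higher constituent Node α.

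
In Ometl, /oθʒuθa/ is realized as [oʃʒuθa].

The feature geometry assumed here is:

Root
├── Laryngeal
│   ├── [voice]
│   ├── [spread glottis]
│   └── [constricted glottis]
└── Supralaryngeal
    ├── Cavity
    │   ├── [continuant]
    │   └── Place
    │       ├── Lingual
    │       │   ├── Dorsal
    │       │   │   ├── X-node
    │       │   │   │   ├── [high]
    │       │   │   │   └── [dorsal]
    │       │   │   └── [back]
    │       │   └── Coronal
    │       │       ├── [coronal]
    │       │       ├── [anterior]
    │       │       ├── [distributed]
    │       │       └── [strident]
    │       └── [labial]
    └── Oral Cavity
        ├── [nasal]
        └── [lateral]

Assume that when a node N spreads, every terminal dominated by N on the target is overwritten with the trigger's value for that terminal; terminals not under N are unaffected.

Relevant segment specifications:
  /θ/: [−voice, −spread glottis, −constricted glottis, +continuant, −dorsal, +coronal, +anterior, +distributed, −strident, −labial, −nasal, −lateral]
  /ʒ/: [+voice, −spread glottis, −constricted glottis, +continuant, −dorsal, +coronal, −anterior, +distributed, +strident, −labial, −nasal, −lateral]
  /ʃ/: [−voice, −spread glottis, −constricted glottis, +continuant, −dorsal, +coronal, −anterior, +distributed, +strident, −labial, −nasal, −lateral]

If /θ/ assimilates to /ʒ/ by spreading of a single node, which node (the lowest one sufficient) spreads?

The alternation /θ/ → [ʃ] changes [anterior], [strident] and nothing else.
In this geometry the lowest node dominating all of them is Coronal: every daughter of Coronal dominates only a proper subset, so no lower node suffices.
Delinking /θ/'s Coronal and associating /ʒ/'s Coronal gives precisely the feature bundle of [ʃ].
[voice], a feature on which the two segments disagree outside Coronal, is unchanged — nothing dominating it spread, and Coronal is the minimal sufficient constituent.

Coronal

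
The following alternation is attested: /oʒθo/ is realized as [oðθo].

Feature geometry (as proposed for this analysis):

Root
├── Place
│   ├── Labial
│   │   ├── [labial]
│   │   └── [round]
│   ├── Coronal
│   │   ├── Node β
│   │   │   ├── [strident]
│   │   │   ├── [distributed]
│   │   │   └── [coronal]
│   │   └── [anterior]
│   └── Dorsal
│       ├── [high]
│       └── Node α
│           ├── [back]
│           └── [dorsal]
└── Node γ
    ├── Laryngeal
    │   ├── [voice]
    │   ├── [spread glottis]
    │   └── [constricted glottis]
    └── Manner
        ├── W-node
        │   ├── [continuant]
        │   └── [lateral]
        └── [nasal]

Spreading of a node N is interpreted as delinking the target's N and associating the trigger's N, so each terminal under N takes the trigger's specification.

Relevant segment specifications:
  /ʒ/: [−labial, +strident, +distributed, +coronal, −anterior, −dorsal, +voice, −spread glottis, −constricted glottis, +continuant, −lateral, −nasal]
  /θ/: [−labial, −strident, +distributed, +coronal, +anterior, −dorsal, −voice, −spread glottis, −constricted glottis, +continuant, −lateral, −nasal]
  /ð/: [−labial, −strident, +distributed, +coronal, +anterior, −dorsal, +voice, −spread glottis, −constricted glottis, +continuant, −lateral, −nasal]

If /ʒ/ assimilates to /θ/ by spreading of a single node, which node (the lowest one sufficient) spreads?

Coronal

Comparing /ʒ/ with its surface form [ð], the features that change are [anterior], [strident].
These terminals are all dominated by Coronal, and no proper subconstituent of Coronal covers them all; Coronal is their lowest common ancestor.
Spreading Coronal from /θ/ overwrites each of those terminals with /θ/'s values, yielding exactly [ð].
[voice], a feature on which the two segments disagree outside Coronal, is unchanged — nothing dominating it spread, and Coronal is the minimal sufficient constituent.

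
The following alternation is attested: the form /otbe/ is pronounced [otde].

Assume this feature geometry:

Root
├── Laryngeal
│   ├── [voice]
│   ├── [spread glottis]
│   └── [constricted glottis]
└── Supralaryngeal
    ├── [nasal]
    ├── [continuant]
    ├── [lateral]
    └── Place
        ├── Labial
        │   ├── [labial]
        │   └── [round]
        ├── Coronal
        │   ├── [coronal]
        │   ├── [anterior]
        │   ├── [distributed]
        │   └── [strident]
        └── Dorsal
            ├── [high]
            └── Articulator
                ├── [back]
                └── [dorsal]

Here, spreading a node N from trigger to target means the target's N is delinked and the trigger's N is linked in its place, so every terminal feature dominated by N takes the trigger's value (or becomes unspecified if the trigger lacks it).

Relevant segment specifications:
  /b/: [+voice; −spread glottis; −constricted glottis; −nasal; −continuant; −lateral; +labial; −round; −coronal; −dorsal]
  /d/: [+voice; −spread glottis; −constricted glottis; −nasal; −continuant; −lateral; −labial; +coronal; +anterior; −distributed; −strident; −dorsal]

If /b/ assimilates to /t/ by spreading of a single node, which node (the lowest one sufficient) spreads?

The alternation /b/ → [d] changes [labial], [round], [coronal], [anterior], [distributed], [strident] and nothing else.
These terminals are all dominated by Place, and no proper subconstituent of Place covers them all; Place is their lowest common ancestor.
If Place spreads, every terminal under it takes /t/'s value, producing [d] as observed.
[voice] stays as in /b/ although /t/ differs there, so no node dominating it spread; among the remaining candidates Place is the lowest that derives the output.

Place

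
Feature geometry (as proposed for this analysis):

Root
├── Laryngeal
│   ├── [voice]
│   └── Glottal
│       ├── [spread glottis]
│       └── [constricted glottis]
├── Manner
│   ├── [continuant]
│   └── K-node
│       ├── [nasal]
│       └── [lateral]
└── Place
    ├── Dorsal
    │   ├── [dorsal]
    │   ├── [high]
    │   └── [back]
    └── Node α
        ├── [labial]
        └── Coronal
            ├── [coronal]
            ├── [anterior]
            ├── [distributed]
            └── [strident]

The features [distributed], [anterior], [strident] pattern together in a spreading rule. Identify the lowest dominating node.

Coronal

[distributed]: Root / Place / Node α / Coronal / [distributed].
[anterior]: Root / Place / Node α / Coronal / [anterior].
[strident]: Root / Place / Node α / Coronal / [strident].
The listed terminals split across distinct daughters of Coronal, so Coronal itself is the smallest node containing them all.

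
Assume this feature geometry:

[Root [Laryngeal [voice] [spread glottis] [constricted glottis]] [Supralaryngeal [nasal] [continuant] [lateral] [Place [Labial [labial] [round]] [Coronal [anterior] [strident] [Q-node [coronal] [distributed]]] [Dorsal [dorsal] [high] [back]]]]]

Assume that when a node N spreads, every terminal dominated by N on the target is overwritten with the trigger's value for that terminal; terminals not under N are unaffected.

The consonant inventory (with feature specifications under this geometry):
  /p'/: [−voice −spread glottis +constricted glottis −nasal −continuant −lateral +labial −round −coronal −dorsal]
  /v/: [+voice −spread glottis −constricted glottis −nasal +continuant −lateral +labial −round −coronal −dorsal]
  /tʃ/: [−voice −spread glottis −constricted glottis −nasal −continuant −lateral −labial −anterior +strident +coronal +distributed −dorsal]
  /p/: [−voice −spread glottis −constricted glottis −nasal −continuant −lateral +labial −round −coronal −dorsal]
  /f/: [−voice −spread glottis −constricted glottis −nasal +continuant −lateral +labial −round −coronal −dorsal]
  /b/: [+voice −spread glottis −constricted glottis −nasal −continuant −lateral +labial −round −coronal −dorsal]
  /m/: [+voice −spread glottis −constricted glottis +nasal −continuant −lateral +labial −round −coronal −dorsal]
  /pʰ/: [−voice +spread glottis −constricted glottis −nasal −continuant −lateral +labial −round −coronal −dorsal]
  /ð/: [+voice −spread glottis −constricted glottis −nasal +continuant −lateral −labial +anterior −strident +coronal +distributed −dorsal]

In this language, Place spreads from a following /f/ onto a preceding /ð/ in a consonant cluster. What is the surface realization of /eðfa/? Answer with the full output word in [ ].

[evfa]

The Place node dominates the terminals [labial], [round], [anterior], [strident], [coronal], [distributed], [dorsal], [high], [back].
Spreading Place from /f/ onto /ð/ replaces those values with /f/'s: [+labial], [−round], [−coronal], [−dorsal]. Features outside Place ([voice], [spread glottis], [constricted glottis], …) stay as in /ð/.
The resulting bundle matches /v/ in the inventory; substituting it for /ð/ gives [evfa].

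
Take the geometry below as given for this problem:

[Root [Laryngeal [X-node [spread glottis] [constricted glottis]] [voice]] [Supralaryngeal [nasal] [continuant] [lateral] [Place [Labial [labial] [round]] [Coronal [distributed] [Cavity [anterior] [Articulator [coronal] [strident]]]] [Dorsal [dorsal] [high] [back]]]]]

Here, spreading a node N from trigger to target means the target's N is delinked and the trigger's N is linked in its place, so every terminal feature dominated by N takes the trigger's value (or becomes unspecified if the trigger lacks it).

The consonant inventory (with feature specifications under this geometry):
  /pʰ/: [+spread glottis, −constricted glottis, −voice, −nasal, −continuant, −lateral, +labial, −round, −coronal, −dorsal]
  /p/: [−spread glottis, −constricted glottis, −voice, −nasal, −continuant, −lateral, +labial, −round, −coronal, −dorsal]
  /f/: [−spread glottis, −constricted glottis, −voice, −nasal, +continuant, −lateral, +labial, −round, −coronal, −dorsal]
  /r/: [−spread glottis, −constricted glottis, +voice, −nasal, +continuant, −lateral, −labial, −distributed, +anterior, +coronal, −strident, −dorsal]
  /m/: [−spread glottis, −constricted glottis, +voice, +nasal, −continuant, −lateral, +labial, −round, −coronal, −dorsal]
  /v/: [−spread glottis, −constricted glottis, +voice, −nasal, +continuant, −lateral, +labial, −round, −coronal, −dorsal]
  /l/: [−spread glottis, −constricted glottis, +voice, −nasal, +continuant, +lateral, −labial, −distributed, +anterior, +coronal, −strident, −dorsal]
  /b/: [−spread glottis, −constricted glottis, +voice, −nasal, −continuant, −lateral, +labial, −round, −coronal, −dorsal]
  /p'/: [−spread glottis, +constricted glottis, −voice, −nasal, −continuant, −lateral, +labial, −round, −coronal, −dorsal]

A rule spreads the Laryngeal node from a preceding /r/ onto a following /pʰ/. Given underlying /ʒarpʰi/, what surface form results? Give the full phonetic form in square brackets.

[ʒarbi]

Laryngeal immediately or transitively dominates [spread glottis], [constricted glottis], [voice].
After delinking /pʰ/'s Laryngeal and linking /r/'s, the affected terminals become [−spread glottis], [−constricted glottis], [+voice]; [nasal], [continuant], [lateral], … (outside Laryngeal) are retained from /pʰ/.
The resulting bundle matches /b/ in the inventory; substituting it for /pʰ/ gives [ʒarbi].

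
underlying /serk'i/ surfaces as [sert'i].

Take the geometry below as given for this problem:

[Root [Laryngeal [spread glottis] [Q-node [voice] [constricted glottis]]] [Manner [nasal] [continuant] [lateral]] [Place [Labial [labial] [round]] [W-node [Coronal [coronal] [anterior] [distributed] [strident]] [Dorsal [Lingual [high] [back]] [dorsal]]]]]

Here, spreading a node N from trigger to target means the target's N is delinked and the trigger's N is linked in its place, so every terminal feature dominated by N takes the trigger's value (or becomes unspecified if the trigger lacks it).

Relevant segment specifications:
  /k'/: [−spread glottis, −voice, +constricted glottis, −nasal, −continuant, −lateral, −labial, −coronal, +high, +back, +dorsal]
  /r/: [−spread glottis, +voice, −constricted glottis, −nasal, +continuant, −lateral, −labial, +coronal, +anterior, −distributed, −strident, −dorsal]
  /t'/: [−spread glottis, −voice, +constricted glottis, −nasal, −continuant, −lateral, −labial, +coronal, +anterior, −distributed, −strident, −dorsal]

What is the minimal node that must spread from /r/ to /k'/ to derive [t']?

W-node

/k'/ and [t'] differ in [coronal], [anterior], [distributed], [strident], [dorsal], [high], [back]; every other specified feature is identical.
These terminals are all dominated by W-node, and no proper subconstituent of W-node covers them all; W-node is their lowest common ancestor.
Spreading W-node from /r/ overwrites each of those terminals with /r/'s values, yielding exactly [t'].
Features on which the two segments disagree outside W-node, such as [continuant], [voice], are unchanged — nothing dominating them spread, and W-node is the minimal sufficient constituent.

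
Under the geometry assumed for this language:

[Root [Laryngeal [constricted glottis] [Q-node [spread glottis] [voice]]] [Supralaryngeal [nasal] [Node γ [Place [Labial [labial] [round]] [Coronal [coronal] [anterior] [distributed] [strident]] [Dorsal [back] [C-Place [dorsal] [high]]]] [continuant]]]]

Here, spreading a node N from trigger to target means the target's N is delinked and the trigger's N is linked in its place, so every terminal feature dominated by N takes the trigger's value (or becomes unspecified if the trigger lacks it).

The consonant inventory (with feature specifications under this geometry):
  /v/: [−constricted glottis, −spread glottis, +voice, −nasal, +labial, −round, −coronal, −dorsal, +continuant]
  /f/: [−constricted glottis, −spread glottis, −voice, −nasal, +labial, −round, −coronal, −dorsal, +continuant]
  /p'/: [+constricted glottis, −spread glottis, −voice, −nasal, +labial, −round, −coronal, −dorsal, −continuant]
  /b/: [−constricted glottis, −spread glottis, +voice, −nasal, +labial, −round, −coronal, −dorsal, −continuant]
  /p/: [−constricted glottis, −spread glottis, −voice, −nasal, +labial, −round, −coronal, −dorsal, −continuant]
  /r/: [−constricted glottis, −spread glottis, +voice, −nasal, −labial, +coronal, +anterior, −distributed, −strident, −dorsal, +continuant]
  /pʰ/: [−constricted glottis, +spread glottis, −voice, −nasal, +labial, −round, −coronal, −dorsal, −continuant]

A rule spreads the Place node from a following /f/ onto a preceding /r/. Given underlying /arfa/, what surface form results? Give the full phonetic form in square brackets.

[avfa]

Place immediately or transitively dominates [labial], [round], [coronal], [anterior], [distributed], [strident], [back], [dorsal], [high].
The target acquires /f/'s values for everything under Place — [+labial], [−round], [−coronal], [−dorsal] — while keeping its own [constricted glottis], [spread glottis], [voice], ….
Among the inventory, only /v/ has exactly this specification, giving the surface form [avfa].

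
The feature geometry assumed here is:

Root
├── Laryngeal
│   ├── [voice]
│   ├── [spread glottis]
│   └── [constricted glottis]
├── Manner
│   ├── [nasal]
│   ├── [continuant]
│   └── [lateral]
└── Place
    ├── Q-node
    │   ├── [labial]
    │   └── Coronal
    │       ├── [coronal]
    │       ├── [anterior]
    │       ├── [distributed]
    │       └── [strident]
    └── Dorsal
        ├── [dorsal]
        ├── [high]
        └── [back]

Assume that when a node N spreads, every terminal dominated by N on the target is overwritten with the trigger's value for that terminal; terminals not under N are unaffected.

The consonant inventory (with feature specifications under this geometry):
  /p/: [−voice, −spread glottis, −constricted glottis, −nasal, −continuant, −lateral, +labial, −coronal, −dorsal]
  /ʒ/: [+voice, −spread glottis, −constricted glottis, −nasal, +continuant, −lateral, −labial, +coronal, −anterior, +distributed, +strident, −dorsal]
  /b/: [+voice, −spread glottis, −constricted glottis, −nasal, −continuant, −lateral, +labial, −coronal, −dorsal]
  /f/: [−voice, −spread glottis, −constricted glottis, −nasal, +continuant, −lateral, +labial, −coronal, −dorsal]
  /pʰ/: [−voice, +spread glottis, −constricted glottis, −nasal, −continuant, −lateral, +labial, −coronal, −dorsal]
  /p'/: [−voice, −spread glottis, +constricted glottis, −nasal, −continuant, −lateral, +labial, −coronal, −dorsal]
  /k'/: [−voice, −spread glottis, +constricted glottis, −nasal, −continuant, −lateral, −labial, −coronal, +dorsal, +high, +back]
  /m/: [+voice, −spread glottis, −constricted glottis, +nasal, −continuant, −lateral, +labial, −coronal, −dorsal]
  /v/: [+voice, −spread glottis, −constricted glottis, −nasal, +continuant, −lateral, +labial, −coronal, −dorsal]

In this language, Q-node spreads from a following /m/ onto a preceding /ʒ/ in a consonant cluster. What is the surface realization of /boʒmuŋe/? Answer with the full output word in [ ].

Terminals under Q-node in this geometry: [labial], [coronal], [anterior], [distributed], [strident].
The target acquires /m/'s values for everything under Q-node — [+labial], [−coronal] — while keeping its own [voice], [spread glottis], [constricted glottis], ….
The resulting bundle matches /v/ in the inventory; substituting it for /ʒ/ gives [bovmuŋe].

[bovmuŋe]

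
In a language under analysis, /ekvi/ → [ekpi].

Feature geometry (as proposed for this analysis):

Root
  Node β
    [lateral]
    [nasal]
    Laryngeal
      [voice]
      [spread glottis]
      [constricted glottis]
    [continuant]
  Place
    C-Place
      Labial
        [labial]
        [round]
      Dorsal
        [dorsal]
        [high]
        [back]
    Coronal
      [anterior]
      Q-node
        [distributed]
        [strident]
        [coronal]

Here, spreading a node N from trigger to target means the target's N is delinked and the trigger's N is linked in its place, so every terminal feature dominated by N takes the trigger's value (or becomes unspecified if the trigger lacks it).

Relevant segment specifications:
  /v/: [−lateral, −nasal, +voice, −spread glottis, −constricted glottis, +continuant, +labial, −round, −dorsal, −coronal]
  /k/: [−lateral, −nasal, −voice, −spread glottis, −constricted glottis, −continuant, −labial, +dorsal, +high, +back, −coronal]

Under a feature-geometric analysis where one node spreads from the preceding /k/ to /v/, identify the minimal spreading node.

/v/ and [p] differ in [voice], [continuant]; every other specified feature is identical.
In this geometry the lowest node dominating all of them is Node β: every daughter of Node β dominates only a proper subset, so no lower node suffices.
Spreading Node β from /k/ overwrites each of those terminals with /k/'s values, yielding exactly [p].
[labial], [dorsal] — on which /k/ differs from /v/ — are unchanged, so Root cannot have spread; the constituent is no larger than Node β.

Node β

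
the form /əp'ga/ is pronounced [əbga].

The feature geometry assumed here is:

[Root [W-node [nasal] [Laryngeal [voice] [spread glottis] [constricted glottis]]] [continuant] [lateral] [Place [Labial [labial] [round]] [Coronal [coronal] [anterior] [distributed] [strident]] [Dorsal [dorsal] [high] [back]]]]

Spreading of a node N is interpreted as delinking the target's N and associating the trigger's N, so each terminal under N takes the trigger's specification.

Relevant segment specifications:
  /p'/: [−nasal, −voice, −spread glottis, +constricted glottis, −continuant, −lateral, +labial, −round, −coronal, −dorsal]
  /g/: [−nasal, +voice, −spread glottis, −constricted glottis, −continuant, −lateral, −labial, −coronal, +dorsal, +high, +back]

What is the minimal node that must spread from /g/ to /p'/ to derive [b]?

/p'/ and [b] differ in [voice], [constricted glottis]; every other specified feature is identical.
In this geometry the lowest node dominating all of them is Laryngeal: every daughter of Laryngeal dominates only a proper subset, so no lower node suffices.
If Laryngeal spreads, every terminal under it takes /g/'s value, producing [b] as observed.
Features on which the two segments disagree outside Laryngeal, such as [dorsal], [labial], are unchanged — nothing dominating them spread, and Laryngeal is the minimal sufficient constituent.

Laryngeal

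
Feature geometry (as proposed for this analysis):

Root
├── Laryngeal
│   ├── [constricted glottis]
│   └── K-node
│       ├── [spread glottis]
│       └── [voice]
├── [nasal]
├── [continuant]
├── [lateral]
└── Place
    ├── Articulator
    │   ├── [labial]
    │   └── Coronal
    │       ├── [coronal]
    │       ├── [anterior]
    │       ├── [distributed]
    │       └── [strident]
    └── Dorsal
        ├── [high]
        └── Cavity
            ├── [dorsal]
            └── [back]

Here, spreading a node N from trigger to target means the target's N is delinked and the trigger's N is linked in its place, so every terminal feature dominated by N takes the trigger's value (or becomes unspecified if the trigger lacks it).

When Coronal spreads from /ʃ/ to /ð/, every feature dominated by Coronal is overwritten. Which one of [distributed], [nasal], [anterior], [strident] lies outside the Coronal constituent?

The terminals dominated by Coronal are [coronal], [anterior], [distributed], [strident].
[strident], [anterior], [distributed] all lie under Coronal, so they are overwritten when Coronal spreads.
But [nasal] is a dependent of Root, outside Coronal; it is therefore untouched by the spreading.

[nasal]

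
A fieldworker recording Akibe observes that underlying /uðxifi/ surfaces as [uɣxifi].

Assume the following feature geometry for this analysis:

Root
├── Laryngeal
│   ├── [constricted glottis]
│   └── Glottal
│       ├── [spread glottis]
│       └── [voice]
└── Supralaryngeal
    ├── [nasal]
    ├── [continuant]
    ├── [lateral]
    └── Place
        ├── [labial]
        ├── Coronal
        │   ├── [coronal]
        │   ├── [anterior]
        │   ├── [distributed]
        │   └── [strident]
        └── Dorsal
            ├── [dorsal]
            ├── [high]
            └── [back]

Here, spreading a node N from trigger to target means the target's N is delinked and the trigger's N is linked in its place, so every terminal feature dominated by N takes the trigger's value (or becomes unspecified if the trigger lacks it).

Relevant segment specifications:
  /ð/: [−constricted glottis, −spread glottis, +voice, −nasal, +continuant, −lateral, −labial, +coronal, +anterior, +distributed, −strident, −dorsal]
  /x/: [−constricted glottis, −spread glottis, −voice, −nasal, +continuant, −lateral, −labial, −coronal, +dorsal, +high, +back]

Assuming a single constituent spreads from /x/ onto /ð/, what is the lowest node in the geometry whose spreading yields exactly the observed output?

/ð/ and [ɣ] differ in [coronal], [anterior], [distributed], [strident], [dorsal], [high], [back]; every other specified feature is identical.
These terminals are all dominated by Place, and no proper subconstituent of Place covers them all; Place is their lowest common ancestor.
If Place spreads, every terminal under it takes /x/'s value, producing [ɣ] as observed.
[voice], a feature on which the two segments disagree outside Place, is unchanged — nothing dominating it spread, and Place is the minimal sufficient constituent.

Place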